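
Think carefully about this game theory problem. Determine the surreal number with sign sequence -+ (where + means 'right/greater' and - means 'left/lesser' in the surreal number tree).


Sign expansion: -+
Rule: track bounds (lo, hi), initially (-inf, +inf). On '+', the current value becomes lo and we move to the simplest number in (value, hi): value + 1 if hi = +inf, otherwise the midpoint (value + hi)/2. On '-', the current value becomes hi and we move to value - 1 if lo = -inf, otherwise the midpoint (lo + value)/2.
Start at 0.
Step 1: sign = -, move left. Bounds: (-inf, 0). Value = -1
Step 2: sign = +, move right. Bounds: (-1, 0). Value = -1/2
The surreal number with sign expansion -+ is -1/2.

-1/2


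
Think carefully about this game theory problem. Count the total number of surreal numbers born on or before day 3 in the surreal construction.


Day 0: {|} = 0 is born. Count = 1.
Day n: the number of surreal numbers born by day n is 2^(n+1) - 1.
By day 0: 2^1 - 1 = 1
By day 1: 2^2 - 1 = 3
By day 2: 2^3 - 1 = 7
By day 3: 2^4 - 1 = 15
By day 3: 15 surreal numbers.

15


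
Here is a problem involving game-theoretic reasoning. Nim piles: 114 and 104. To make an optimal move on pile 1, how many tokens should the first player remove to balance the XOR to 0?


Piles: 114 and 104
Current XOR: 114 XOR 104 = 26 (non-zero, so this is an N-position).
To make the XOR zero, we need to find a move that balances the piles.
For pile 1 (size 114): target = 114 XOR 26 = 104
We reduce pile 1 from 114 to 104.
Tokens removed: 114 - 104 = 10
Verification: 104 XOR 104 = 0

10


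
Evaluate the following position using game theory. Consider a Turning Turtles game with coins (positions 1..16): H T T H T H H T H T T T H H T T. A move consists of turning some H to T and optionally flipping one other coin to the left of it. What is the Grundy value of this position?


Coins: H T T H T H H T H T T T H H T T
Key fact: a single head at position k behaves exactly like a Nim heap of size k (turning it to T and optionally flipping a coin at j < k corresponds to moving the heap from k to j, or to 0), and heads combine as a disjunctive sum (two heads at the same place would cancel, matching j XOR j = 0). So the Nim-value is the XOR of the 1-indexed positions of the heads.
Face-up positions (1-indexed): [1, 4, 6, 7, 9, 13, 14]
XOR 0 with 1: 0 XOR 1 = 1
XOR 1 with 4: 1 XOR 4 = 5
XOR 5 with 6: 5 XOR 6 = 3
XOR 3 with 7: 3 XOR 7 = 4
XOR 4 with 9: 4 XOR 9 = 13
XOR 13 with 13: 13 XOR 13 = 0
XOR 0 with 14: 0 XOR 14 = 14
Nim-value = 14

14


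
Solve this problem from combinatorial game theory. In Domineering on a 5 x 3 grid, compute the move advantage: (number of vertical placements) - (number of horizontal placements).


Board is 5 x 3 (rows x cols).
Left (vertical) placements: (rows-1) * cols = 4 * 3 = 12
Right (horizontal) placements: rows * (cols-1) = 5 * 2 = 10
Advantage = Left - Right = 12 - 10 = 2

2


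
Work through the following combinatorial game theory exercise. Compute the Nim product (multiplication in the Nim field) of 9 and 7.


Nim multiplication is bilinear over XOR: (u XOR v) * w = (u*w) XOR (v*w).
So we split each operand into its bit components and XOR the pairwise Nim products.
9 = 1 + 8 (as XOR of powers of 2).
7 = 1 + 2 + 4 (as XOR of powers of 2).
Using the standard Nim-product table on single bits:
  2*2 = 3,   2*4 = 8,   2*8 = 12,
  4*4 = 6,   4*8 = 11,  8*8 = 13,
and  1*x = x (identity), k*l = l*k (commutative).
Pairwise Nim products:
  1 * 1 = 1
  1 * 2 = 2
  1 * 4 = 4
  8 * 1 = 8
  8 * 2 = 12
  8 * 4 = 11
XOR them: 1 XOR 2 XOR 4 XOR 8 XOR 12 XOR 11 = 8.
Result: 9 * 7 = 8 (in Nim).

8


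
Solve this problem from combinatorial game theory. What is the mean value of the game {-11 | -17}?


Game = {-11 | -17}, a switch {a | b} with numbers a > b.
Its thermograph has left wall a - t and right wall b + t, which meet at t = (a - b)/2, where both equal (a + b)/2. So the mast (mean value) is at (a + b)/2.
Mean = (-11 + (-17))/2 = -28/2 = -14

-14


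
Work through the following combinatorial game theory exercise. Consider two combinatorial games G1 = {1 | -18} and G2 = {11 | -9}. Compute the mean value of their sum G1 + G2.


G1 = {1 | -18}, G2 = {11 | -9}
Each is a switch {a | b} with numbers a > b; its mean value is (a + b)/2, and mean value is additive over game sums: m(G1 + G2) = m(G1) + m(G2).
Mean of G1 = (1 + (-18))/2 = -17/2 = -17/2
Mean of G2 = (11 + (-9))/2 = 2/2 = 1
Mean of G1 + G2 = -17/2 + 1 = -15/2

-15/2


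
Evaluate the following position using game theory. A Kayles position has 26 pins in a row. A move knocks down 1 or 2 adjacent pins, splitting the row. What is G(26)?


Kayles: a move removes 1 or 2 adjacent pins from a contiguous row.
Removing pins from a row of k leaves two independent rows (a, b) with a + b = k - 1 (one pin) or a + b = k - 2 (two pins); an end removal gives a = 0.
By Sprague-Grundy, G(k) = mex{ G(a) XOR G(b) } over all these splits. G(0) = 0.
G(1): splits (0,0):0^0=0 -> mex({0}) = 1
G(2): splits (0,1):0^1=1 (0,0):0^0=0 -> mex({0, 1}) = 2
G(3): splits (0,2):0^2=2 (1,1):1^1=0 (0,1):0^1=1 -> mex({0, 1, 2}) = 3
G(4): splits (0,3):0^3=3 (1,2):1^2=3 (0,2):0^2=2 (1,1):1^1=0 -> mex({0, 2, 3}) = 1
G(5): splits (0,4):0^1=1 (1,3):1^3=2 (2,2):2^2=0 (0,3):0^3=3 (1,2):1^2=3 -> mex({0, 1, 2, 3}) = 4
G(6) = mex({0, 1, 2, 4}) = 3
G(7) = mex({0, 1, 3, 4, 5}) = 2
G(8) = mex({0, 2, 3, 5, 6}) = 1
G(9) = mex({0, 1, 2, 3, 6, 7}) = 4
G(10) = mex({0, 1, 3, 4, 5, 7}) = 2
G(11) = mex({0, 1, 2, 3, 4, 5}) = 6
G(12) = mex({0, 1, 2, 3, 5, 6, 7}) = 4
G(13) = mex({0, 2, 3, 4, 6, 7}) = 1
G(14) = mex({0, 1, 4, 5, 6, 7}) = 2
G(15) = mex({0, 1, 2, 3, 4, 5, 6}) = 7
G(16) = mex({0, 2, 3, 5, 6, 7}) = 1
G(17) = mex({0, 1, 2, 3, 5, 6, 7}) = 4
G(18) = mex({0, 1, 2, 4, 5, 6}) = 3
G(19) = mex({0, 1, 3, 4, 5, 7}) = 2
G(20) = mex({0, 2, 3, 4, 5, 6, 7}) = 1
G(21) = mex({0, 1, 2, 3, 5, 6, 7}) = 4
G(22) = mex({0, 1, 2, 3, 4, 5, 7}) = 6
G(23) = mex({0, 1, 2, 3, 4, 5, 6}) = 7
G(24) = mex({0, 1, 2, 3, 5, 6, 7}) = 4
G(25) = mex({0, 2, 3, 4, 6, 7}) = 1
G(26) = mex({0, 1, 3, 4, 5, 6, 7}) = 2
Therefore G(26) = 2.

2


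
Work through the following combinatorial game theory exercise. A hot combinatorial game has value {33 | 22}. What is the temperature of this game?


The game is {33 | 22}, a switch {a | b} with numbers a > b.
Cooling {a | b} by t gives {a - t | b + t}, which stops being hot when a - t = b + t, i.e. at t = (a - b)/2. So the temperature of a switch is (a - b)/2.
Temperature = (Left option - Right option) / 2
= (33 - (22)) / 2
= 11 / 2
= 11/2

11/2


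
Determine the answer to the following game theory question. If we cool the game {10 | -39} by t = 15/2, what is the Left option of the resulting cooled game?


Original game: {10 | -39} (a switch {a | b} with a > b).
Cooling by t (for t below the temperature (a - b)/2 = 49/2) taxes each move by t: {a | b} cooled by t is {a - t | b + t}.
Cooling amount: t = 15/2
Cooled Left option: 10 - 15/2 = 5/2
Cooled Right option: -39 + 15/2 = -63/2
Cooled game: {5/2 | -63/2}
Left option = 5/2

5/2


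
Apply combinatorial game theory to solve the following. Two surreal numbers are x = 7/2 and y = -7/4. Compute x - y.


x = 7/2, y = -7/4
Converting to common denominator: 4
x = 14/4, y = -7/4
x - y = 7/2 - -7/4 = 21/4

21/4


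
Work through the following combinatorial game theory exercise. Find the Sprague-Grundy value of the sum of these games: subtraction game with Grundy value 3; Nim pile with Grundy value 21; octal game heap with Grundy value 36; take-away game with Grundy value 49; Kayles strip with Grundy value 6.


By the Sprague-Grundy theorem, the Grundy value of a sum of games is the XOR of individual Grundy values.
subtraction game: Grundy value = 3. Running XOR: 0 XOR 3 = 3
Nim pile: Grundy value = 21. Running XOR: 3 XOR 21 = 22
octal game heap: Grundy value = 36. Running XOR: 22 XOR 36 = 50
take-away game: Grundy value = 49. Running XOR: 50 XOR 49 = 3
Kayles strip: Grundy value = 6. Running XOR: 3 XOR 6 = 5
The combined Grundy value is 5.

5


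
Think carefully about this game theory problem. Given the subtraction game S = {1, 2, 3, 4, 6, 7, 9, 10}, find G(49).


The subtraction set is S = {1, 2, 3, 4, 6, 7, 9, 10}.
G(k) = mex{ G(k - s) : s in S, s <= k }. We compute iteratively: G(0) = 0.
G(1) = mex({0}) = 1
G(2) = mex({0, 1}) = 2
G(3) = mex({0, 1, 2}) = 3
G(4) = mex({0, 1, 2, 3}) = 4
G(5) = mex({1, 2, 3, 4}) = 0
G(6) = mex({0, 2, 3, 4}) = 1
G(7) = mex({0, 1, 3, 4}) = 2
G(8) = mex({0, 1, 2, 4}) = 3
G(9) = mex({0, 1, 2, 3}) = 4
G(10) = mex({0, 1, 2, 3, 4}) = 5
G(11) = mex({0, 1, 2, 3, 4, 5}) = 6
G(12) = mex({0, 1, 2, 3, 4, 5, 6}) = 7
G(13) = mex({1, 2, 3, 4, 5, 6, 7}) = 0
G(14) = mex({0, 2, 3, 4, 5, 6, 7}) = 1
G(15) = mex({0, 1, 3, 4, 6, 7}) = 2
G(16) = mex({0, 1, 2, 4, 5, 7}) = 3
G(17) = mex({0, 1, 2, 3, 5, 6}) = 4
G(18) = mex({1, 2, 3, 4, 6, 7}) = 0
G(19) = mex({0, 2, 3, 4, 5, 7}) = 1
G(20) = mex({0, 1, 3, 4, 5, 6}) = 2
G(21) = mex({0, 1, 2, 4, 6, 7}) = 3
G(22) = mex({0, 1, 2, 3, 7}) = 4
Observe that G(13)..G(22) = 0, 1, 2, 3, 4, 0, 1, 2, 3, 4 repeats G(0)..G(9) = 0, 1, 2, 3, 4, 0, 1, 2, 3, 4.
For k >= max(S) = 10, G(k) is determined by the previous 10 values G(k-10)..G(k-1); a window of 10 consecutive values has recurred shifted by 13, so by induction G(k + 13) = G(k) for all k >= 0: the sequence is periodic from the start with period 13.
One period: G(0..12) = 0, 1, 2, 3, 4, 0, 1, 2, 3, 4, 5, 6, 7.
49 mod 13 = 10, so G(49) = G(10) = 5.

5


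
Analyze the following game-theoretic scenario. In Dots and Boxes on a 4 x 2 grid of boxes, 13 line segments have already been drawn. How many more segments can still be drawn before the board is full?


Grid: 4 x 2 boxes, i.e. 5 rows and 3 columns of dots.
Horizontal edges: (rows + 1) * cols = 5 * 2 = 10
Vertical edges: rows * (cols + 1) = 4 * 3 = 12
Total edges: 10 + 12 = 22
Edges drawn: 13
Remaining: 22 - 13 = 9

9


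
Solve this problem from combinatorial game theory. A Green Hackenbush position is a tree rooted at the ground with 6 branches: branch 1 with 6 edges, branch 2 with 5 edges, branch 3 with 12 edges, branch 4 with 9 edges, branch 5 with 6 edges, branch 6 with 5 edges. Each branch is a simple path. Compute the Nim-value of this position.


The tree has 6 branches from the ground vertex.
In Green Hackenbush, the Nim-value of a simple path of length k is k.
Branch 1: length 6, Nim-value = 6
Branch 2: length 5, Nim-value = 5
Branch 3: length 12, Nim-value = 12
Branch 4: length 9, Nim-value = 9
Branch 5: length 6, Nim-value = 6
Branch 6: length 5, Nim-value = 5
Total Nim-value = XOR of all branch values:
0 XOR 6 = 6
6 XOR 5 = 3
3 XOR 12 = 15
15 XOR 9 = 6
6 XOR 6 = 0
0 XOR 5 = 5
Nim-value of the tree = 5

5


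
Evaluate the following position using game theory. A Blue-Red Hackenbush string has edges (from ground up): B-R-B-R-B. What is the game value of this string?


Edges (from ground): B-R-B-R-B
By Berlekamp's sign-expansion rule, a Blue-Red Hackenbush stalk has the value of the surreal number whose sign sequence is the edge sequence with B -> + and R -> -.
Sign sequence: +-+-+
Trace the sign expansion in the surreal number tree, starting from 0:
Edge 1: B (sign +) -> bounds (0, +inf), value = 1
Edge 2: R (sign -) -> bounds (0, 1), value = 1/2
Edge 3: B (sign +) -> bounds (1/2, 1), value = 3/4
Edge 4: R (sign -) -> bounds (1/2, 3/4), value = 5/8
Edge 5: B (sign +) -> bounds (5/8, 3/4), value = 11/16
Game value = 11/16

11/16


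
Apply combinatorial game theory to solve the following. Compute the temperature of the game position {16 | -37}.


The game is {16 | -37}, a switch {a | b} with numbers a > b.
Cooling {a | b} by t gives {a - t | b + t}, which stops being hot when a - t = b + t, i.e. at t = (a - b)/2. So the temperature of a switch is (a - b)/2.
Temperature = (Left option - Right option) / 2
= (16 - (-37)) / 2
= 53 / 2
= 53/2

53/2


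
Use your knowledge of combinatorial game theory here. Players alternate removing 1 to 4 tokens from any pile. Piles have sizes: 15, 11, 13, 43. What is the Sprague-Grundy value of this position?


Subtraction set: {1, 2, 3, 4}
For this subtraction set, G(n) = n mod 5 (period = max + 1 = 5).
Pile 1 (size 15): G(15) = 15 mod 5 = 0
Pile 2 (size 11): G(11) = 11 mod 5 = 1
Pile 3 (size 13): G(13) = 13 mod 5 = 3
Pile 4 (size 43): G(43) = 43 mod 5 = 3
Total Grundy value = XOR of all: 0 XOR 1 XOR 3 XOR 3 = 1

1


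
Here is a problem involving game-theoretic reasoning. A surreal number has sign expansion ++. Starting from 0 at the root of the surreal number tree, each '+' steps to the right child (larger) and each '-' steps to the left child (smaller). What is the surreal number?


Sign expansion: ++
Rule: track bounds (lo, hi), initially (-inf, +inf). On '+', the current value becomes lo and we move to the simplest number in (value, hi): value + 1 if hi = +inf, otherwise the midpoint (value + hi)/2. On '-', the current value becomes hi and we move to value - 1 if lo = -inf, otherwise the midpoint (lo + value)/2.
Start at 0.
Step 1: sign = +, move right. Bounds: (0, +inf). Value = 1
Step 2: sign = +, move right. Bounds: (1, +inf). Value = 2
The surreal number with sign expansion ++ is 2.

2


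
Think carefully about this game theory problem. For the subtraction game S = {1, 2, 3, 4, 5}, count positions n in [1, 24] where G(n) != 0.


Subtraction set S = {1, 2, 3, 4, 5}, so G(n) = n mod 6.
G(n) = 0 when n is a multiple of 6.
Multiples of 6 in [1, 24]: 4
N-positions (nonzero Grundy) = 24 - 4 = 20

20


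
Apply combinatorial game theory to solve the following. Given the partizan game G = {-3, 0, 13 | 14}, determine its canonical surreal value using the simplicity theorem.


Left options: {-3, 0, 13}, max = 13
Right options: {14}, min = 14
All options are numbers and max(Left) < min(Right), so by the simplicity theorem the value is the simplest (earliest-born) number strictly between 13 and 14.
No integer lies strictly between 13 and 14, so the value is the dyadic rational m/2^k in the interval with the smallest k (then m odd); search k = 1, 2, ...:
Denominator 2: 27/2 lies strictly between 13 and 14 -- found.
The simplest number in the interval is 27/2.
Game value = 27/2

27/2


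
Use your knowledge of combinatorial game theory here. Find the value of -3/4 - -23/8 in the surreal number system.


x = -3/4, y = -23/8
Converting to common denominator: 8
x = -6/8, y = -23/8
x - y = -3/4 - -23/8 = 17/8

17/8


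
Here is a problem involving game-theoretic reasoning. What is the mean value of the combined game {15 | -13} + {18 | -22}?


G1 = {15 | -13}, G2 = {18 | -22}
Each is a switch {a | b} with numbers a > b; its mean value is (a + b)/2, and mean value is additive over game sums: m(G1 + G2) = m(G1) + m(G2).
Mean of G1 = (15 + (-13))/2 = 2/2 = 1
Mean of G2 = (18 + (-22))/2 = -4/2 = -2
Mean of G1 + G2 = 1 + -2 = -1

-1


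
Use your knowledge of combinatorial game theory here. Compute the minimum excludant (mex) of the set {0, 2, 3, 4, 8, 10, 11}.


Set = {0, 2, 3, 4, 8, 10, 11}
0 is in the set.
1 is NOT in the set. This is the mex.
mex = 1

1


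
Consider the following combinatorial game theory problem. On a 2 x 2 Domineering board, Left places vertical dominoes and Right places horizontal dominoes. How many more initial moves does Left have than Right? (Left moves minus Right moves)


Board is 2 x 2 (rows x cols).
Left (vertical) placements: (rows-1) * cols = 1 * 2 = 2
Right (horizontal) placements: rows * (cols-1) = 2 * 1 = 2
Advantage = Left - Right = 2 - 2 = 0

0


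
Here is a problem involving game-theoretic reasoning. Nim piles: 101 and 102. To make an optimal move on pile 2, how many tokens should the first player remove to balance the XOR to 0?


Piles: 101 and 102
Current XOR: 101 XOR 102 = 3 (non-zero, so this is an N-position).
To make the XOR zero, we need to find a move that balances the piles.
For pile 2 (size 102): target = 102 XOR 3 = 101
We reduce pile 2 from 102 to 101.
Tokens removed: 102 - 101 = 1
Verification: 101 XOR 101 = 0

1


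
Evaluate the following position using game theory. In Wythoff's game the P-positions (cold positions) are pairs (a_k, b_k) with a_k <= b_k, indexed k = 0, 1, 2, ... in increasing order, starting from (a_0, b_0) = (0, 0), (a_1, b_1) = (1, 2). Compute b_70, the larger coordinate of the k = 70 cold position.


By Wythoff's theorem, a_k = floor(k * phi) and b_k = floor(k * phi^2) = a_k + k, where phi = (1 + sqrt(5))/2 is the golden ratio.
phi = (1 + sqrt(5))/2 = 1.618034
phi^2 = phi + 1 = 2.618034
k = 70
k * phi^2 = 70 * 2.618034 = 183.262379
b_70 = floor(k * phi^2) = 183 (check: a_70 + k = 113 + 70 = 183)

183


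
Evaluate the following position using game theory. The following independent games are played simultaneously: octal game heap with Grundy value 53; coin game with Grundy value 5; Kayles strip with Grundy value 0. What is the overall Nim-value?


By the Sprague-Grundy theorem, the Grundy value of a sum of games is the XOR of individual Grundy values.
octal game heap: Grundy value = 53. Running XOR: 0 XOR 53 = 53
coin game: Grundy value = 5. Running XOR: 53 XOR 5 = 48
Kayles strip: Grundy value = 0. Running XOR: 48 XOR 0 = 48
The combined Grundy value is 48.

48


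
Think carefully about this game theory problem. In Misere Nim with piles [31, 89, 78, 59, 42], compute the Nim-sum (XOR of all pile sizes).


We need the XOR (exclusive or) of all pile sizes.
After XOR-ing pile 1 (size 31): 0 XOR 31 = 31
After XOR-ing pile 2 (size 89): 31 XOR 89 = 70
After XOR-ing pile 3 (size 78): 70 XOR 78 = 8
After XOR-ing pile 4 (size 59): 8 XOR 59 = 51
After XOR-ing pile 5 (size 42): 51 XOR 42 = 25
The Nim-value of this position is 25.

25


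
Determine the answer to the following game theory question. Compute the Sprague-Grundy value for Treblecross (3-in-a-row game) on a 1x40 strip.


Treblecross: place X on empty cells; 3-in-a-row wins.
Playing within two cells of an existing X lets the opponent win at once, so sensible play treats the cells i-2..i+2 around each X as dead. The player left with no safe cell loses, so this is a normal-play take-away game on strips of safe cells.
Placing X at cell i (0-indexed) of a strip of k safe cells leaves independent strips of sizes max(0, i-2) and max(0, k-i-3). Hence G(k) = mex{ G(max(0,i-2)) XOR G(max(0,k-i-3)) : 0 <= i < k }, with G(0) = 0.
G(1): splits (0,0):0^0=0 -> mex({0}) = 1
G(2): splits (0,0):0^0=0 -> mex({0}) = 1
G(3): splits (0,0):0^0=0 -> mex({0}) = 1
G(4): splits (0,1):0^1=1 (0,0):0^0=0 -> mex({0, 1}) = 2
G(5): splits (0,2):0^1=1 (0,1):0^1=1 (0,0):0^0=0 -> mex({0, 1}) = 2
G(6) = mex({1}) = 0
G(7) = mex({0, 1, 2}) = 3
G(8) = mex({0, 1, 2}) = 3
G(9) = mex({0, 2}) = 1
G(10) = mex({0, 2, 3}) = 1
G(11) = mex({0, 3}) = 1
G(12) = mex({1, 3}) = 0
G(13) = mex({0, 1, 2, 3}) = 4
G(14) = mex({0, 1, 2}) = 3
G(15) = mex({0, 1, 2}) = 3
G(16) = mex({0, 1, 2, 4}) = 3
G(17) = mex({0, 1, 3, 4}) = 2
G(18) = mex({0, 1, 3, 4}) = 2
G(19) = mex({0, 1, 3, 5}) = 2
G(20) = mex({0, 1, 2, 3, 5}) = 4
G(21) = mex({0, 1, 2, 3, 5}) = 4
G(22) = mex({1, 2, 6}) = 0
G(23) = mex({0, 1, 2, 3, 4, 6}) = 5
G(24) = mex({0, 1, 2, 3, 4}) = 5
G(25) = mex({0, 1, 3, 4, 7}) = 2
G(26) = mex({0, 1, 3, 4, 5, 7}) = 2
G(27) = mex({0, 1, 3, 5}) = 2
G(28) = mex({0, 1, 2, 5}) = 3
G(29) = mex({0, 1, 2, 4, 5, 6}) = 3
G(30) = mex({1, 2, 4, 6}) = 0
G(31) = mex({0, 1, 2, 3, 4, 6}) = 5
G(32) = mex({1, 2, 3, 4, 7}) = 0
G(33) = mex({0, 3, 7}) = 1
G(34) = mex({0, 2, 3, 5, 7}) = 1
G(35) = mex({0, 2, 3, 5, 6}) = 1
G(36) = mex({0, 1, 2, 5, 6}) = 3
G(37) = mex({0, 1, 2, 4, 5, 6}) = 3
G(38) = mex({0, 1, 2, 4}) = 3
G(39) = mex({0, 1, 2, 3, 4, 7}) = 5
G(40) = mex({0, 1, 2, 3, 4, 5, 7}) = 6
Therefore G(40) = 6.

6


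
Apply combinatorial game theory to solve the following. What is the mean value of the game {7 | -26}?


Game = {7 | -26}, a switch {a | b} with numbers a > b.
Its thermograph has left wall a - t and right wall b + t, which meet at t = (a - b)/2, where both equal (a + b)/2. So the mast (mean value) is at (a + b)/2.
Mean = (7 + (-26))/2 = -19/2 = -19/2

-19/2


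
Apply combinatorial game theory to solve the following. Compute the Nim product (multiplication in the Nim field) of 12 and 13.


Nim multiplication is bilinear over XOR: (u XOR v) * w = (u*w) XOR (v*w).
So we split each operand into its bit components and XOR the pairwise Nim products.
12 = 4 + 8 (as XOR of powers of 2).
13 = 1 + 4 + 8 (as XOR of powers of 2).
Using the standard Nim-product table on single bits:
  2*2 = 3,   2*4 = 8,   2*8 = 12,
  4*4 = 6,   4*8 = 11,  8*8 = 13,
and  1*x = x (identity), k*l = l*k (commutative).
Pairwise Nim products:
  4 * 1 = 4
  4 * 4 = 6
  4 * 8 = 11
  8 * 1 = 8
  8 * 4 = 11
  8 * 8 = 13
XOR them: 4 XOR 6 XOR 11 XOR 8 XOR 11 XOR 13 = 7.
Result: 12 * 13 = 7 (in Nim).

7


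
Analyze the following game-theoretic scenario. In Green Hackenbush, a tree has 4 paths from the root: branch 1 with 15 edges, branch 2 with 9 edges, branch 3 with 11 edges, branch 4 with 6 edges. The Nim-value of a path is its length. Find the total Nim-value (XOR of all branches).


The tree has 4 branches from the ground vertex.
In Green Hackenbush, the Nim-value of a simple path of length k is k.
Branch 1: length 15, Nim-value = 15
Branch 2: length 9, Nim-value = 9
Branch 3: length 11, Nim-value = 11
Branch 4: length 6, Nim-value = 6
Total Nim-value = XOR of all branch values:
0 XOR 15 = 15
15 XOR 9 = 6
6 XOR 11 = 13
13 XOR 6 = 11
Nim-value of the tree = 11

11


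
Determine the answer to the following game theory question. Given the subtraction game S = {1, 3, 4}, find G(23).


The subtraction set is S = {1, 3, 4}.
G(k) = mex{ G(k - s) : s in S, s <= k }. We compute iteratively: G(0) = 0.
G(1) = mex({0}) = 1
G(2) = mex({1}) = 0
G(3) = mex({0}) = 1
G(4) = mex({0, 1}) = 2
G(5) = mex({0, 1, 2}) = 3
G(6) = mex({0, 1, 3}) = 2
G(7) = mex({1, 2}) = 0
G(8) = mex({0, 2, 3}) = 1
G(9) = mex({1, 2, 3}) = 0
G(10) = mex({0, 2}) = 1
Observe that G(7)..G(10) = 0, 1, 0, 1 repeats G(0)..G(3) = 0, 1, 0, 1.
For k >= max(S) = 4, G(k) is determined by the previous 4 values G(k-4)..G(k-1); a window of 4 consecutive values has recurred shifted by 7, so by induction G(k + 7) = G(k) for all k >= 0: the sequence is periodic from the start with period 7.
One period: G(0..6) = 0, 1, 0, 1, 2, 3, 2.
23 mod 7 = 2, so G(23) = G(2) = 0.

0


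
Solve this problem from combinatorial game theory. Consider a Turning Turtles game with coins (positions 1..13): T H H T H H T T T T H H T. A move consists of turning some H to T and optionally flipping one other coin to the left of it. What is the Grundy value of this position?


Coins: T H H T H H T T T T H H T
Key fact: a single head at position k behaves exactly like a Nim heap of size k (turning it to T and optionally flipping a coin at j < k corresponds to moving the heap from k to j, or to 0), and heads combine as a disjunctive sum (two heads at the same place would cancel, matching j XOR j = 0). So the Nim-value is the XOR of the 1-indexed positions of the heads.
Face-up positions (1-indexed): [2, 3, 5, 6, 11, 12]
XOR 0 with 2: 0 XOR 2 = 2
XOR 2 with 3: 2 XOR 3 = 1
XOR 1 with 5: 1 XOR 5 = 4
XOR 4 with 6: 4 XOR 6 = 2
XOR 2 with 11: 2 XOR 11 = 9
XOR 9 with 12: 9 XOR 12 = 5
Nim-value = 5

5


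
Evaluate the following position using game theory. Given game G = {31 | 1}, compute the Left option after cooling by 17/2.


Original game: {31 | 1} (a switch {a | b} with a > b).
Cooling by t (for t below the temperature (a - b)/2 = 15) taxes each move by t: {a | b} cooled by t is {a - t | b + t}.
Cooling amount: t = 17/2
Cooled Left option: 31 - 17/2 = 45/2
Cooled Right option: 1 + 17/2 = 19/2
Cooled game: {45/2 | 19/2}
Left option = 45/2

45/2


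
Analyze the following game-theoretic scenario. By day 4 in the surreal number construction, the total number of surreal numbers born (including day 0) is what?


Day 0: {|} = 0 is born. Count = 1.
Day n: the number of surreal numbers born by day n is 2^(n+1) - 1.
By day 0: 2^1 - 1 = 1
By day 1: 2^2 - 1 = 3
By day 2: 2^3 - 1 = 7
By day 3: 2^4 - 1 = 15
By day 4: 2^5 - 1 = 31
By day 4: 31 surreal numbers.

31


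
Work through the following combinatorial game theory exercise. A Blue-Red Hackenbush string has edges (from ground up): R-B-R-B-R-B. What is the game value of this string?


Edges (from ground): R-B-R-B-R-B
By Berlekamp's sign-expansion rule, a Blue-Red Hackenbush stalk has the value of the surreal number whose sign sequence is the edge sequence with B -> + and R -> -.
Sign sequence: -+-+-+
Trace the sign expansion in the surreal number tree, starting from 0:
Edge 1: R (sign -) -> bounds (-inf, 0), value = -1
Edge 2: B (sign +) -> bounds (-1, 0), value = -1/2
Edge 3: R (sign -) -> bounds (-1, -1/2), value = -3/4
Edge 4: B (sign +) -> bounds (-3/4, -1/2), value = -5/8
Edge 5: R (sign -) -> bounds (-3/4, -5/8), value = -11/16
Edge 6: B (sign +) -> bounds (-11/16, -5/8), value = -21/32
Game value = -21/32

-21/32


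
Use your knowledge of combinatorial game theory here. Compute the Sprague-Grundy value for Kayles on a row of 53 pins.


Kayles: a move removes 1 or 2 adjacent pins from a contiguous row.
Removing pins from a row of k leaves two independent rows (a, b) with a + b = k - 1 (one pin) or a + b = k - 2 (two pins); an end removal gives a = 0.
By Sprague-Grundy, G(k) = mex{ G(a) XOR G(b) } over all these splits. G(0) = 0.
G(1): splits (0,0):0^0=0 -> mex({0}) = 1
G(2): splits (0,1):0^1=1 (0,0):0^0=0 -> mex({0, 1}) = 2
G(3): splits (0,2):0^2=2 (1,1):1^1=0 (0,1):0^1=1 -> mex({0, 1, 2}) = 3
G(4): splits (0,3):0^3=3 (1,2):1^2=3 (0,2):0^2=2 (1,1):1^1=0 -> mex({0, 2, 3}) = 1
G(5): splits (0,4):0^1=1 (1,3):1^3=2 (2,2):2^2=0 (0,3):0^3=3 (1,2):1^2=3 -> mex({0, 1, 2, 3}) = 4
G(6) = mex({0, 1, 2, 4}) = 3
G(7) = mex({0, 1, 3, 4, 5}) = 2
G(8) = mex({0, 2, 3, 5, 6}) = 1
G(9) = mex({0, 1, 2, 3, 6, 7}) = 4
G(10) = mex({0, 1, 3, 4, 5, 7}) = 2
G(11) = mex({0, 1, 2, 3, 4, 5}) = 6
G(12) = mex({0, 1, 2, 3, 5, 6, 7}) = 4
G(13) = mex({0, 2, 3, 4, 6, 7}) = 1
G(14) = mex({0, 1, 4, 5, 6, 7}) = 2
G(15) = mex({0, 1, 2, 3, 4, 5, 6}) = 7
G(16) = mex({0, 2, 3, 5, 6, 7}) = 1
G(17) = mex({0, 1, 2, 3, 5, 6, 7}) = 4
G(18) = mex({0, 1, 2, 4, 5, 6}) = 3
G(19) = mex({0, 1, 3, 4, 5, 7}) = 2
G(20) = mex({0, 2, 3, 4, 5, 6, 7}) = 1
G(21) = mex({0, 1, 2, 3, 5, 6, 7}) = 4
G(22) = mex({0, 1, 2, 3, 4, 5, 7}) = 6
G(23) = mex({0, 1, 2, 3, 4, 5, 6}) = 7
G(24) = mex({0, 1, 2, 3, 5, 6, 7}) = 4
G(25) = mex({0, 2, 3, 4, 6, 7}) = 1
G(26) = mex({0, 1, 3, 4, 5, 6, 7}) = 2
G(27) = mex({0, 1, 2, 3, 4, 5, 6, 7}) = 8
G(28) = mex({0, 1, 2, 3, 4, 6, 7, 8}) = 5
G(29) = mex({0, 1, 2, 3, 5, 6, 7, 8, 9}) = 4
G(30) = mex({0, 1, 2, 3, 4, 5, 6, 9, 10}) = 7
G(31) = mex({0, 1, 3, 4, 5, 7, 10, 11}) = 2
G(32) = mex({0, 2, 3, 4, 5, 6, 7, 9, 11}) = 1
G(33) = mex({0, 1, 2, 3, 4, 5, 6, 7, 9, 12}) = 8
G(34) = mex({0, 1, 2, 3, 4, 5, 7, 8, 11, 12}) = 6
G(35) = mex({0, 1, 2, 3, 4, 5, 6, 8, 9, 10, 11}) = 7
G(36) = mex({0, 1, 2, 3, 5, 6, 7, 9, 10}) = 4
G(37) = mex({0, 2, 3, 4, 6, 7, 9, 10, 11, 12}) = 1
G(38) = mex({0, 1, 3, 4, 5, 6, 7, 9, 10, 11, 12}) = 2
G(39) = mex({0, 1, 2, 4, 5, 6, 7, 9, 10, 12, 14}) = 3
G(40) = mex({0, 2, 3, 4, 6, 7, 11, 12, 14}) = 1
G(41) = mex({0, 1, 2, 3, 5, 6, 7, 9, 10, 11, 12}) = 4
G(42) = mex({0, 1, 2, 3, 4, 5, 6, 9, 10}) = 7
G(43) = mex({0, 1, 3, 4, 5, 7, 9, 10, 12, 15}) = 2
G(44) = mex({0, 2, 3, 4, 5, 6, 7, 9, 10, 12, 15}) = 1
G(45) = mex({0, 1, 2, 3, 4, 5, 6, 7, 9, 10, 12, 14}) = 8
G(46) = mex({0, 1, 3, 4, 5, 7, 8, 11, 12, 14}) = 2
G(47) = mex({0, 1, 2, 3, 4, 5, 6, 8, 9, 10, 11, 12}) = 7
G(48) = mex({0, 1, 2, 3, 5, 6, 7, 9, 10}) = 4
G(49) = mex({0, 2, 3, 4, 6, 7, 9, 10, 11, 12, 15}) = 1
G(50) = mex({0, 1, 4, 5, 6, 7, 9, 11, 12, 14, 15}) = 2
G(51) = mex({0, 1, 2, 3, 4, 5, 6, 7, 9, 12, 14, 15}) = 8
G(52) = mex({0, 2, 3, 4, 5, 6, 7, 8, 11, 12, 15}) = 1
G(53) = mex({0, 1, 2, 3, 5, 6, 7, 8, 9, 10, 11, 12}) = 4
Therefore G(53) = 4.

4


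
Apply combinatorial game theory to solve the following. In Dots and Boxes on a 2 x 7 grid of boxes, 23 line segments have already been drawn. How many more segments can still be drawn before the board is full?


Grid: 2 x 7 boxes, i.e. 3 rows and 8 columns of dots.
Horizontal edges: (rows + 1) * cols = 3 * 7 = 21
Vertical edges: rows * (cols + 1) = 2 * 8 = 16
Total edges: 21 + 16 = 37
Edges drawn: 23
Remaining: 37 - 23 = 14

14


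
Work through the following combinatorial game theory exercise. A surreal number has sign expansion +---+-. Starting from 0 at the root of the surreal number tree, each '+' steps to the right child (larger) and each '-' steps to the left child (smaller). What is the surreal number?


Sign expansion: +---+-
Rule: track bounds (lo, hi), initially (-inf, +inf). On '+', the current value becomes lo and we move to the simplest number in (value, hi): value + 1 if hi = +inf, otherwise the midpoint (value + hi)/2. On '-', the current value becomes hi and we move to value - 1 if lo = -inf, otherwise the midpoint (lo + value)/2.
Start at 0.
Step 1: sign = +, move right. Bounds: (0, +inf). Value = 1
Step 2: sign = -, move left. Bounds: (0, 1). Value = 1/2
Step 3: sign = -, move left. Bounds: (0, 1/2). Value = 1/4
Step 4: sign = -, move left. Bounds: (0, 1/4). Value = 1/8
Step 5: sign = +, move right. Bounds: (1/8, 1/4). Value = 3/16
Step 6: sign = -, move left. Bounds: (1/8, 3/16). Value = 5/32
The surreal number with sign expansion +---+- is 5/32.

5/32


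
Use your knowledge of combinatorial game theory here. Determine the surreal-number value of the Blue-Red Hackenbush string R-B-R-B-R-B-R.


Edges (from ground): R-B-R-B-R-B-R
By Berlekamp's sign-expansion rule, a Blue-Red Hackenbush stalk has the value of the surreal number whose sign sequence is the edge sequence with B -> + and R -> -.
Sign sequence: -+-+-+-
Trace the sign expansion in the surreal number tree, starting from 0:
Edge 1: R (sign -) -> bounds (-inf, 0), value = -1
Edge 2: B (sign +) -> bounds (-1, 0), value = -1/2
Edge 3: R (sign -) -> bounds (-1, -1/2), value = -3/4
Edge 4: B (sign +) -> bounds (-3/4, -1/2), value = -5/8
Edge 5: R (sign -) -> bounds (-3/4, -5/8), value = -11/16
Edge 6: B (sign +) -> bounds (-11/16, -5/8), value = -21/32
Edge 7: R (sign -) -> bounds (-11/16, -21/32), value = -43/64
Game value = -43/64

-43/64


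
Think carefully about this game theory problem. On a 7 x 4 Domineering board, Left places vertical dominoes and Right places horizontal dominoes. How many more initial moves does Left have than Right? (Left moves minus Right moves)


Board is 7 x 4 (rows x cols).
Left (vertical) placements: (rows-1) * cols = 6 * 4 = 24
Right (horizontal) placements: rows * (cols-1) = 7 * 3 = 21
Advantage = Left - Right = 24 - 21 = 3

3


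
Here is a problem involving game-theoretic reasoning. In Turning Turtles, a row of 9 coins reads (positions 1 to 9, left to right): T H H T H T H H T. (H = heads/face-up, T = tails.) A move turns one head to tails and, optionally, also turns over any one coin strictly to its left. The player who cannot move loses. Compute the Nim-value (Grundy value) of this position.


Coins: T H H T H T H H T
Key fact: a single head at position k behaves exactly like a Nim heap of size k (turning it to T and optionally flipping a coin at j < k corresponds to moving the heap from k to j, or to 0), and heads combine as a disjunctive sum (two heads at the same place would cancel, matching j XOR j = 0). So the Nim-value is the XOR of the 1-indexed positions of the heads.
Face-up positions (1-indexed): [2, 3, 5, 7, 8]
XOR 0 with 2: 0 XOR 2 = 2
XOR 2 with 3: 2 XOR 3 = 1
XOR 1 with 5: 1 XOR 5 = 4
XOR 4 with 7: 4 XOR 7 = 3
XOR 3 with 8: 3 XOR 8 = 11
Nim-value = 11

11


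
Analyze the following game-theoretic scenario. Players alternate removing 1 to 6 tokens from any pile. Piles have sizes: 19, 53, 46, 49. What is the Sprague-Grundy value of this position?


Subtraction set: {1, 2, 3, 4, 5, 6}
For this subtraction set, G(n) = n mod 7 (period = max + 1 = 7).
Pile 1 (size 19): G(19) = 19 mod 7 = 5
Pile 2 (size 53): G(53) = 53 mod 7 = 4
Pile 3 (size 46): G(46) = 46 mod 7 = 4
Pile 4 (size 49): G(49) = 49 mod 7 = 0
Total Grundy value = XOR of all: 5 XOR 4 XOR 4 XOR 0 = 5

5


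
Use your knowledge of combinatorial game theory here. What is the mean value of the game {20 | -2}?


Game = {20 | -2}, a switch {a | b} with numbers a > b.
Its thermograph has left wall a - t and right wall b + t, which meet at t = (a - b)/2, where both equal (a + b)/2. So the mast (mean value) is at (a + b)/2.
Mean = (20 + (-2))/2 = 18/2 = 9

9


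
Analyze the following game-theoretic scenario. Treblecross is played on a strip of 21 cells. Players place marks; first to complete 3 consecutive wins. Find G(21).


Treblecross: place X on empty cells; 3-in-a-row wins.
Playing within two cells of an existing X lets the opponent win at once, so sensible play treats the cells i-2..i+2 around each X as dead. The player left with no safe cell loses, so this is a normal-play take-away game on strips of safe cells.
Placing X at cell i (0-indexed) of a strip of k safe cells leaves independent strips of sizes max(0, i-2) and max(0, k-i-3). Hence G(k) = mex{ G(max(0,i-2)) XOR G(max(0,k-i-3)) : 0 <= i < k }, with G(0) = 0.
G(1): splits (0,0):0^0=0 -> mex({0}) = 1
G(2): splits (0,0):0^0=0 -> mex({0}) = 1
G(3): splits (0,0):0^0=0 -> mex({0}) = 1
G(4): splits (0,1):0^1=1 (0,0):0^0=0 -> mex({0, 1}) = 2
G(5): splits (0,2):0^1=1 (0,1):0^1=1 (0,0):0^0=0 -> mex({0, 1}) = 2
G(6) = mex({1}) = 0
G(7) = mex({0, 1, 2}) = 3
G(8) = mex({0, 1, 2}) = 3
G(9) = mex({0, 2}) = 1
G(10) = mex({0, 2, 3}) = 1
G(11) = mex({0, 3}) = 1
G(12) = mex({1, 3}) = 0
G(13) = mex({0, 1, 2, 3}) = 4
G(14) = mex({0, 1, 2}) = 3
G(15) = mex({0, 1, 2}) = 3
G(16) = mex({0, 1, 2, 4}) = 3
G(17) = mex({0, 1, 3, 4}) = 2
G(18) = mex({0, 1, 3, 4}) = 2
G(19) = mex({0, 1, 3, 5}) = 2
G(20) = mex({0, 1, 2, 3, 5}) = 4
G(21) = mex({0, 1, 2, 3, 5}) = 4
Therefore G(21) = 4.

4


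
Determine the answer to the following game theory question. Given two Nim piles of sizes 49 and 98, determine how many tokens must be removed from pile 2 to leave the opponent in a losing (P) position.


Piles: 49 and 98
Current XOR: 49 XOR 98 = 83 (non-zero, so this is an N-position).
To make the XOR zero, we need to find a move that balances the piles.
For pile 2 (size 98): target = 98 XOR 83 = 49
We reduce pile 2 from 98 to 49.
Tokens removed: 98 - 49 = 49
Verification: 49 XOR 49 = 0

49


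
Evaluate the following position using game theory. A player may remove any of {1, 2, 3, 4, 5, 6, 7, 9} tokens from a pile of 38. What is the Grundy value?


The subtraction set is S = {1, 2, 3, 4, 5, 6, 7, 9}.
G(k) = mex{ G(k - s) : s in S, s <= k }. We compute iteratively: G(0) = 0.
G(1) = mex({0}) = 1
G(2) = mex({0, 1}) = 2
G(3) = mex({0, 1, 2}) = 3
G(4) = mex({0, 1, 2, 3}) = 4
G(5) = mex({0, 1, 2, 3, 4}) = 5
G(6) = mex({0, 1, 2, 3, 4, 5}) = 6
G(7) = mex({0, 1, 2, 3, 4, 5, 6}) = 7
G(8) = mex({1, 2, 3, 4, 5, 6, 7}) = 0
G(9) = mex({0, 2, 3, 4, 5, 6, 7}) = 1
G(10) = mex({0, 1, 3, 4, 5, 6, 7}) = 2
G(11) = mex({0, 1, 2, 4, 5, 6, 7}) = 3
G(12) = mex({0, 1, 2, 3, 5, 6, 7}) = 4
G(13) = mex({0, 1, 2, 3, 4, 6, 7}) = 5
G(14) = mex({0, 1, 2, 3, 4, 5, 7}) = 6
G(15) = mex({0, 1, 2, 3, 4, 5, 6}) = 7
G(16) = mex({1, 2, 3, 4, 5, 6, 7}) = 0
Observe that G(8)..G(16) = 0, 1, 2, 3, 4, 5, 6, 7, 0 repeats G(0)..G(8) = 0, 1, 2, 3, 4, 5, 6, 7, 0.
For k >= max(S) = 9, G(k) is determined by the previous 9 values G(k-9)..G(k-1); a window of 9 consecutive values has recurred shifted by 8, so by induction G(k + 8) = G(k) for all k >= 0: the sequence is periodic from the start with period 8.
One period: G(0..7) = 0, 1, 2, 3, 4, 5, 6, 7.
38 mod 8 = 6, so G(38) = G(6) = 6.

6


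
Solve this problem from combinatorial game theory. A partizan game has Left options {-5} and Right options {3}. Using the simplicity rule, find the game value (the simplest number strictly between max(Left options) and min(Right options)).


Left options: {-5}, max = -5
Right options: {3}, min = 3
All options are numbers and max(Left) < min(Right), so by the simplicity theorem the value is the simplest (earliest-born) number strictly between -5 and 3.
Integers -4 through 2 all lie strictly between -5 and 3.
Among integers, the simplest (lowest birthday = smallest |n|; 0 is born on day 0, +-n on day n) is 0.
No non-integer in the interval can be simpler: if x is a non-integer in the interval, then floor(x) or ceil(x) also lies in the interval (the interval contains an integer), and both are proper prefixes of x's sign expansion, i.e. born earlier. So the game value is 0.
Game value = 0

0


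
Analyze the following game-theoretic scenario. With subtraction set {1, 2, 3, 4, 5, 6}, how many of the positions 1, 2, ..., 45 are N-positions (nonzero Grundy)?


Subtraction set S = {1, 2, 3, 4, 5, 6}, so G(n) = n mod 7.
G(n) = 0 when n is a multiple of 7.
Multiples of 7 in [1, 45]: 6
N-positions (nonzero Grundy) = 45 - 6 = 39

39


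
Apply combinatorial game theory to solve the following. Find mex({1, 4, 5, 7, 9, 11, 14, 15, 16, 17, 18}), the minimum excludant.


Set = {1, 4, 5, 7, 9, 11, 14, 15, 16, 17, 18}
0 is NOT in the set. This is the mex.
mex = 0

0


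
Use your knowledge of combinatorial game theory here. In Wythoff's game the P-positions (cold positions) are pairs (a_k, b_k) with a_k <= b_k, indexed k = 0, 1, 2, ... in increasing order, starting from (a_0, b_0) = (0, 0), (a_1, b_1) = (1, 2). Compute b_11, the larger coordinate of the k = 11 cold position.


By Wythoff's theorem, a_k = floor(k * phi) and b_k = floor(k * phi^2) = a_k + k, where phi = (1 + sqrt(5))/2 is the golden ratio.
phi = (1 + sqrt(5))/2 = 1.618034
phi^2 = phi + 1 = 2.618034
k = 11
k * phi^2 = 11 * 2.618034 = 28.798374
b_11 = floor(k * phi^2) = 28 (check: a_11 + k = 17 + 11 = 28)

28


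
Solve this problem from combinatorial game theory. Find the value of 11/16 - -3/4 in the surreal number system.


x = 11/16, y = -3/4
Converting to common denominator: 16
x = 11/16, y = -12/16
x - y = 11/16 - -3/4 = 23/16

23/16


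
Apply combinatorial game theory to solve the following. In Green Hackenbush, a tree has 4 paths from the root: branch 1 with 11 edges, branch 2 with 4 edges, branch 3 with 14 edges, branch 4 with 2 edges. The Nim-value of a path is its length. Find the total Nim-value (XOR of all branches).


The tree has 4 branches from the ground vertex.
In Green Hackenbush, the Nim-value of a simple path of length k is k.
Branch 1: length 11, Nim-value = 11
Branch 2: length 4, Nim-value = 4
Branch 3: length 14, Nim-value = 14
Branch 4: length 2, Nim-value = 2
Total Nim-value = XOR of all branch values:
0 XOR 11 = 11
11 XOR 4 = 15
15 XOR 14 = 1
1 XOR 2 = 3
Nim-value of the tree = 3

3


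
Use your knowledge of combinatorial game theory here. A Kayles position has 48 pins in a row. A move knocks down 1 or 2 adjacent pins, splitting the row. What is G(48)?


Kayles: a move removes 1 or 2 adjacent pins from a contiguous row.
Removing pins from a row of k leaves two independent rows (a, b) with a + b = k - 1 (one pin) or a + b = k - 2 (two pins); an end removal gives a = 0.
By Sprague-Grundy, G(k) = mex{ G(a) XOR G(b) } over all these splits. G(0) = 0.
G(1): splits (0,0):0^0=0 -> mex({0}) = 1
G(2): splits (0,1):0^1=1 (0,0):0^0=0 -> mex({0, 1}) = 2
G(3): splits (0,2):0^2=2 (1,1):1^1=0 (0,1):0^1=1 -> mex({0, 1, 2}) = 3
G(4): splits (0,3):0^3=3 (1,2):1^2=3 (0,2):0^2=2 (1,1):1^1=0 -> mex({0, 2, 3}) = 1
G(5): splits (0,4):0^1=1 (1,3):1^3=2 (2,2):2^2=0 (0,3):0^3=3 (1,2):1^2=3 -> mex({0, 1, 2, 3}) = 4
G(6) = mex({0, 1, 2, 4}) = 3
G(7) = mex({0, 1, 3, 4, 5}) = 2
G(8) = mex({0, 2, 3, 5, 6}) = 1
G(9) = mex({0, 1, 2, 3, 6, 7}) = 4
G(10) = mex({0, 1, 3, 4, 5, 7}) = 2
G(11) = mex({0, 1, 2, 3, 4, 5}) = 6
G(12) = mex({0, 1, 2, 3, 5, 6, 7}) = 4
G(13) = mex({0, 2, 3, 4, 6, 7}) = 1
G(14) = mex({0, 1, 4, 5, 6, 7}) = 2
G(15) = mex({0, 1, 2, 3, 4, 5, 6}) = 7
G(16) = mex({0, 2, 3, 5, 6, 7}) = 1
G(17) = mex({0, 1, 2, 3, 5, 6, 7}) = 4
G(18) = mex({0, 1, 2, 4, 5, 6}) = 3
G(19) = mex({0, 1, 3, 4, 5, 7}) = 2
G(20) = mex({0, 2, 3, 4, 5, 6, 7}) = 1
G(21) = mex({0, 1, 2, 3, 5, 6, 7}) = 4
G(22) = mex({0, 1, 2, 3, 4, 5, 7}) = 6
G(23) = mex({0, 1, 2, 3, 4, 5, 6}) = 7
G(24) = mex({0, 1, 2, 3, 5, 6, 7}) = 4
G(25) = mex({0, 2, 3, 4, 6, 7}) = 1
G(26) = mex({0, 1, 3, 4, 5, 6, 7}) = 2
G(27) = mex({0, 1, 2, 3, 4, 5, 6, 7}) = 8
G(28) = mex({0, 1, 2, 3, 4, 6, 7, 8}) = 5
G(29) = mex({0, 1, 2, 3, 5, 6, 7, 8, 9}) = 4
G(30) = mex({0, 1, 2, 3, 4, 5, 6, 9, 10}) = 7
G(31) = mex({0, 1, 3, 4, 5, 7, 10, 11}) = 2
G(32) = mex({0, 2, 3, 4, 5, 6, 7, 9, 11}) = 1
G(33) = mex({0, 1, 2, 3, 4, 5, 6, 7, 9, 12}) = 8
G(34) = mex({0, 1, 2, 3, 4, 5, 7, 8, 11, 12}) = 6
G(35) = mex({0, 1, 2, 3, 4, 5, 6, 8, 9, 10, 11}) = 7
G(36) = mex({0, 1, 2, 3, 5, 6, 7, 9, 10}) = 4
G(37) = mex({0, 2, 3, 4, 6, 7, 9, 10, 11, 12}) = 1
G(38) = mex({0, 1, 3, 4, 5, 6, 7, 9, 10, 11, 12}) = 2
G(39) = mex({0, 1, 2, 4, 5, 6, 7, 9, 10, 12, 14}) = 3
G(40) = mex({0, 2, 3, 4, 6, 7, 11, 12, 14}) = 1
G(41) = mex({0, 1, 2, 3, 5, 6, 7, 9, 10, 11, 12}) = 4
G(42) = mex({0, 1, 2, 3, 4, 5, 6, 9, 10}) = 7
G(43) = mex({0, 1, 3, 4, 5, 7, 9, 10, 12, 15}) = 2
G(44) = mex({0, 2, 3, 4, 5, 6, 7, 9, 10, 12, 15}) = 1
G(45) = mex({0, 1, 2, 3, 4, 5, 6, 7, 9, 10, 12, 14}) = 8
G(46) = mex({0, 1, 3, 4, 5, 7, 8, 11, 12, 14}) = 2
G(47) = mex({0, 1, 2, 3, 4, 5, 6, 8, 9, 10, 11, 12}) = 7
G(48) = mex({0, 1, 2, 3, 5, 6, 7, 9, 10}) = 4
Therefore G(48) = 4.

4
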